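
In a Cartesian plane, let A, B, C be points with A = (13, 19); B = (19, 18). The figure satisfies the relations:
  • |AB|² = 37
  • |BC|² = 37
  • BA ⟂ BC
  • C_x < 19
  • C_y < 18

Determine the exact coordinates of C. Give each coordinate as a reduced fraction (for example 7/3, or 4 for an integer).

C = (18, 12)

1. C_x = 18  [[BA ⟂ BC ⇒ -6x+1y+96=0] ∩ [|C−(19, 18)|²=37]]
2. C_y = 12  [[BA ⟂ BC ⇒ -6x+1y+96=0] ∩ [|C−(19, 18)|²=37]]
   so C = (18, 12)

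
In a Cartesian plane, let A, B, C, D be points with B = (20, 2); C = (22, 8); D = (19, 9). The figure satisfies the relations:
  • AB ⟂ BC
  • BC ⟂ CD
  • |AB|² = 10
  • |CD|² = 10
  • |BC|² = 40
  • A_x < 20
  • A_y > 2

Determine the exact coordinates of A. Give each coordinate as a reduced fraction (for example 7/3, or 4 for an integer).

A = (17, 3)

1. A_x = 17  [[AB ⟂ BC ⇒ -2x-6y+52=0] ∩ [|A−(20, 2)|²=10]]
2. A_y = 3  [[AB ⟂ BC ⇒ -2x-6y+52=0] ∩ [|A−(20, 2)|²=10]]
   so A = (17, 3)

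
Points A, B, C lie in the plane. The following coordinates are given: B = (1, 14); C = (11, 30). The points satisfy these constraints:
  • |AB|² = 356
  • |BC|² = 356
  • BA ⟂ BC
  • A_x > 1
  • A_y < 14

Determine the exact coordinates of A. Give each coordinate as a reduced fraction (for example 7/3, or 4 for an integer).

1. A_x = 17  [[BA ⟂ BC ⇒ 10x+16y-234=0] ∩ [|A−(1, 14)|²=356]]
2. A_y = 4  [[BA ⟂ BC ⇒ 10x+16y-234=0] ∩ [|A−(1, 14)|²=356]]
   so A = (17, 4)

A = (17, 4)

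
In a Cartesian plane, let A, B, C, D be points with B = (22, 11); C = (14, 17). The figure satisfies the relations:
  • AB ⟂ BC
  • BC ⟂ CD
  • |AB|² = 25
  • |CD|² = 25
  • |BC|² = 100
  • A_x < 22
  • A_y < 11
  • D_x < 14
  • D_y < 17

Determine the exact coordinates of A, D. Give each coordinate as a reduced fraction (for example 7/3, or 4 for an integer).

1. A_x = 19  [[AB ⟂ BC ⇒ 8x-6y-110=0] ∩ [|A−(22, 11)|²=25]]
2. A_y = 7  [[AB ⟂ BC ⇒ 8x-6y-110=0] ∩ [|A−(22, 11)|²=25]]
   so A = (19, 7)
3. D_x = 11  [[BC ⟂ CD ⇒ -8x+6y+10=0] ∩ [|D−(14, 17)|²=25]]
4. D_y = 13  [[BC ⟂ CD ⇒ -8x+6y+10=0] ∩ [|D−(14, 17)|²=25]]
   so D = (11, 13)

A = (19, 7)
D = (11, 13)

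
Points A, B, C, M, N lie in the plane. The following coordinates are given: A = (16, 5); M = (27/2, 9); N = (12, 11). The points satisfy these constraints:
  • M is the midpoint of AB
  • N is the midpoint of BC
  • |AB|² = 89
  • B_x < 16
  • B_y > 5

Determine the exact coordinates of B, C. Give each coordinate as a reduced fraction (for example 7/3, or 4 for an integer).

1. B_x = 11  [B = 2·M−A = 2·(27/2, 9)−(16, 5)]
2. B_y = 13  [B = 2·M−A = 2·(27/2, 9)−(16, 5)]
   so B = (11, 13)
3. C_x = 13  [C = 2·N−B = 2·(12, 11)−(11, 13)]
4. C_y = 9  [C = 2·N−B = 2·(12, 11)−(11, 13)]
   so C = (13, 9)

B = (11, 13)
C = (13, 9)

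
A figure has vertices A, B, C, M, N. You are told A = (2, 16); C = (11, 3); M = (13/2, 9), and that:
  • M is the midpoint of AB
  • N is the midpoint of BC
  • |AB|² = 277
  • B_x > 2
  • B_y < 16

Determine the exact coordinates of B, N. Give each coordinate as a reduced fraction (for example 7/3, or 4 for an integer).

1. B_x = 11  [B = 2·M−A = 2·(13/2, 9)−(2, 16)]
2. B_y = 2  [B = 2·M−A = 2·(13/2, 9)−(2, 16)]
   so B = (11, 2)
3. N_x = 11  [2·N = B+C = (11, 2)+(11, 3)]
4. N_y = 5/2  [2·N = B+C = (11, 2)+(11, 3)]
   so N = (11, 5/2)

B = (11, 2)
N = (11, 5/2)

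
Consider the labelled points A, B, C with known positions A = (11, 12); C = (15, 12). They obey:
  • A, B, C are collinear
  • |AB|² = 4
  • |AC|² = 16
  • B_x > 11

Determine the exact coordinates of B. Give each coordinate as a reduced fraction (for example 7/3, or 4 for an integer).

1. B_x = 13  [[A, B, C are collinear ⇒ -4y+48=0] ∩ [|B−(11, 12)|²=4]]
2. B_y = 12  [[A, B, C are collinear ⇒ -4y+48=0] ∩ [|B−(11, 12)|²=4]]
   so B = (13, 12)

B = (13, 12)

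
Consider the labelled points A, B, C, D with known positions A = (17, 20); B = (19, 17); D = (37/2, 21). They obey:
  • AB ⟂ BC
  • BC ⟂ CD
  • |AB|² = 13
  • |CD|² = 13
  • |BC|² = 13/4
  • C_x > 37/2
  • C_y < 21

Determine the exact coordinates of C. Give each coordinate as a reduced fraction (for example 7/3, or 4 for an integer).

C = (41/2, 18)

1. C_x = 41/2  [[AB ⟂ BC ⇒ 2x-3y+13=0] ∩ [|C−(37/2, 21)|²=13]]
2. C_y = 18  [[AB ⟂ BC ⇒ 2x-3y+13=0] ∩ [|C−(37/2, 21)|²=13]]
   so C = (41/2, 18)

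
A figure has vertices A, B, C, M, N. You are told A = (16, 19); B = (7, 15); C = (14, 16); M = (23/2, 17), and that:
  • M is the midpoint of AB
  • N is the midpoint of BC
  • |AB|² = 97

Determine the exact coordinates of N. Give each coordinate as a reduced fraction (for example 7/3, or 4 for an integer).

1. N_x = 21/2  [2·N = B+C = (7, 15)+(14, 16)]
2. N_y = 31/2  [2·N = B+C = (7, 15)+(14, 16)]
   so N = (21/2, 31/2)

N = (21/2, 31/2)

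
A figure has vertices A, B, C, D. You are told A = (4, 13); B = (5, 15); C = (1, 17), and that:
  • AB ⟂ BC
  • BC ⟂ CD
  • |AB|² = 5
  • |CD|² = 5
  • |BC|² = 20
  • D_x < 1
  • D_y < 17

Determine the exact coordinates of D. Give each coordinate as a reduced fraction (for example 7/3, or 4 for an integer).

D = (0, 15)

1. D_x = 0  [[BC ⟂ CD ⇒ -4x+2y-30=0] ∩ [|D−(1, 17)|²=5]]
2. D_y = 15  [[BC ⟂ CD ⇒ -4x+2y-30=0] ∩ [|D−(1, 17)|²=5]]
   so D = (0, 15)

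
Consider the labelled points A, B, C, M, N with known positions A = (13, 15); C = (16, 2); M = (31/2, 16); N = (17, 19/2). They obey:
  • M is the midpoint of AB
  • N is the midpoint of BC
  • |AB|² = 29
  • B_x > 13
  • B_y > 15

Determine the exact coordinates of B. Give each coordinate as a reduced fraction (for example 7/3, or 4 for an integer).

B = (18, 17)

1. B_x = 18  [B = 2·M−A = 2·(31/2, 16)−(13, 15)]
2. B_y = 17  [B = 2·M−A = 2·(31/2, 16)−(13, 15)]
   so B = (18, 17)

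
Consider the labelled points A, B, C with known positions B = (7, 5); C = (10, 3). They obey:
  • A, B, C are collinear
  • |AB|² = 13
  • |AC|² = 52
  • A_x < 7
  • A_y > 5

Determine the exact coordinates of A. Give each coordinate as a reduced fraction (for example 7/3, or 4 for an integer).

1. A_x = 4  [[A, B, C are collinear ⇒ 2x+3y-29=0] ∩ [|A−(7, 5)|²=13]]
2. A_y = 7  [[A, B, C are collinear ⇒ 2x+3y-29=0] ∩ [|A−(7, 5)|²=13]]
   so A = (4, 7)

A = (4, 7)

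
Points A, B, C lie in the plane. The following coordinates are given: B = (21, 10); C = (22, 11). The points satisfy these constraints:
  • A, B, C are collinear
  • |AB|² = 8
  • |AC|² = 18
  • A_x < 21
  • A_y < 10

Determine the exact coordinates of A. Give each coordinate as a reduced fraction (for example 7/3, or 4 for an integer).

1. A_x = 19  [[A, B, C are collinear ⇒ -1x+1y+11=0] ∩ [|A−(21, 10)|²=8]]
2. A_y = 8  [[A, B, C are collinear ⇒ -1x+1y+11=0] ∩ [|A−(21, 10)|²=8]]
   so A = (19, 8)

A = (19, 8)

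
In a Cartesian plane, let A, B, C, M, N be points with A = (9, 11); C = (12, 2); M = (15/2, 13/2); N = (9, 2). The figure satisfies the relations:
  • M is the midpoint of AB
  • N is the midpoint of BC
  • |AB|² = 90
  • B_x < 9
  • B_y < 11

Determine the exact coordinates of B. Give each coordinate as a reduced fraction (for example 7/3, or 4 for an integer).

B = (6, 2)

1. B_x = 6  [B = 2·M−A = 2·(15/2, 13/2)−(9, 11)]
2. B_y = 2  [B = 2·M−A = 2·(15/2, 13/2)−(9, 11)]
   so B = (6, 2)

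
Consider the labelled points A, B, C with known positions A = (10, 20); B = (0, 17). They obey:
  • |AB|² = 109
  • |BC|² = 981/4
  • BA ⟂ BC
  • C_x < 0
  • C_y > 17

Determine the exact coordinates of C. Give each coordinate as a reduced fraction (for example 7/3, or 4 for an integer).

C = (-9/2, 32)

1. C_x = -9/2  [[BA ⟂ BC ⇒ 10x+3y-51=0] ∩ [|C−(0, 17)|²=981/4]]
2. C_y = 32  [[BA ⟂ BC ⇒ 10x+3y-51=0] ∩ [|C−(0, 17)|²=981/4]]
   so C = (-9/2, 32)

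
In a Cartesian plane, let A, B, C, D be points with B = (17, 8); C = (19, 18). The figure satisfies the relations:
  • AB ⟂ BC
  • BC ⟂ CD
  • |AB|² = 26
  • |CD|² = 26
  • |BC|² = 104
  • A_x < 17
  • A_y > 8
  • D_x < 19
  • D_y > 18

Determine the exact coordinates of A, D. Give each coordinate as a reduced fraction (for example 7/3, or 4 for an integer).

1. A_x = 12  [[AB ⟂ BC ⇒ -2x-10y+114=0] ∩ [|A−(17, 8)|²=26]]
2. A_y = 9  [[AB ⟂ BC ⇒ -2x-10y+114=0] ∩ [|A−(17, 8)|²=26]]
   so A = (12, 9)
3. D_x = 14  [[BC ⟂ CD ⇒ 2x+10y-218=0] ∩ [|D−(19, 18)|²=26]]
4. D_y = 19  [[BC ⟂ CD ⇒ 2x+10y-218=0] ∩ [|D−(19, 18)|²=26]]
   so D = (14, 19)

A = (12, 9)
D = (14, 19)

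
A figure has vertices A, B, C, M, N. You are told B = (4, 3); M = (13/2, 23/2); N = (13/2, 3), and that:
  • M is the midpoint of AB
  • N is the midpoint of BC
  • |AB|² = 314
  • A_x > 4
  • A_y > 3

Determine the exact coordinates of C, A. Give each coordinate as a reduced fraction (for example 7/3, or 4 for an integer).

C = (9, 3)
A = (9, 20)

1. A_x = 9  [A = 2·M−B = 2·(13/2, 23/2)−(4, 3)]
2. A_y = 20  [A = 2·M−B = 2·(13/2, 23/2)−(4, 3)]
   so A = (9, 20)
3. C_x = 9  [C = 2·N−B = 2·(13/2, 3)−(4, 3)]
4. C_y = 3  [C = 2·N−B = 2·(13/2, 3)−(4, 3)]
   so C = (9, 3)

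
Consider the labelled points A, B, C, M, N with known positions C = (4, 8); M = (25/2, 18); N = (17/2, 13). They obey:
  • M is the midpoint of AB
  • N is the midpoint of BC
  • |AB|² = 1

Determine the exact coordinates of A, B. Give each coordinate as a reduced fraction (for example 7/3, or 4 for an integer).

1. B_x = 13  [B = 2·N−C = 2·(17/2, 13)−(4, 8)]
2. B_y = 18  [B = 2·N−C = 2·(17/2, 13)−(4, 8)]
   so B = (13, 18)
3. A_x = 12  [A = 2·M−B = 2·(25/2, 18)−(13, 18)]
4. A_y = 18  [A = 2·M−B = 2·(25/2, 18)−(13, 18)]
   so A = (12, 18)

A = (12, 18)
B = (13, 18)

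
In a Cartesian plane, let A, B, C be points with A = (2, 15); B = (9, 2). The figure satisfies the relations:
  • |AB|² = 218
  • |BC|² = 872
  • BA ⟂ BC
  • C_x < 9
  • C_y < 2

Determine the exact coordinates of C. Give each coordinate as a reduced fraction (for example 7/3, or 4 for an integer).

C = (-17, -12)

1. C_x = -17  [[BA ⟂ BC ⇒ -7x+13y+37=0] ∩ [|C−(9, 2)|²=872]]
2. C_y = -12  [[BA ⟂ BC ⇒ -7x+13y+37=0] ∩ [|C−(9, 2)|²=872]]
   so C = (-17, -12)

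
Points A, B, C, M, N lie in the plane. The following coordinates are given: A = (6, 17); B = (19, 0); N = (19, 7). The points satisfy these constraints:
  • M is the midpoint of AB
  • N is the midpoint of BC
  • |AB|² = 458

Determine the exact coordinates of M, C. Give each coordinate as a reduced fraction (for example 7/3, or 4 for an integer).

M = (25/2, 17/2)
C = (19, 14)

1. M_x = 25/2  [2·M = A+B = (6, 17)+(19, 0)]
2. M_y = 17/2  [2·M = A+B = (6, 17)+(19, 0)]
   so M = (25/2, 17/2)
3. C_x = 19  [C = 2·N−B = 2·(19, 7)−(19, 0)]
4. C_y = 14  [C = 2·N−B = 2·(19, 7)−(19, 0)]
   so C = (19, 14)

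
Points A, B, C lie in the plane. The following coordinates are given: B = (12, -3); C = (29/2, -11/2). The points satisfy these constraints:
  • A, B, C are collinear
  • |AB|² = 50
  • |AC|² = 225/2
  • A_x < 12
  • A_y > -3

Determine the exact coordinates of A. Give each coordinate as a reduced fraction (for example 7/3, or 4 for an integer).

A = (7, 2)

1. A_x = 7  [[A, B, C are collinear ⇒ 5/2x+5/2y-45/2=0] ∩ [|A−(12, -3)|²=50]]
2. A_y = 2  [[A, B, C are collinear ⇒ 5/2x+5/2y-45/2=0] ∩ [|A−(12, -3)|²=50]]
   so A = (7, 2)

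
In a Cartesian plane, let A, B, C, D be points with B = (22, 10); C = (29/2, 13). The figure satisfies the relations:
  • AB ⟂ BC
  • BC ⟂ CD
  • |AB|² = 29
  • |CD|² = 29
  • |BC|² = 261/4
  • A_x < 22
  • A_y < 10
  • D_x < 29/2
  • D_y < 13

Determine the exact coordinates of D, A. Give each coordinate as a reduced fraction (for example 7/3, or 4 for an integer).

1. D_x = 25/2  [[BC ⟂ CD ⇒ -15/2x+3y+279/4=0] ∩ [|D−(29/2, 13)|²=29]]
2. D_y = 8  [[BC ⟂ CD ⇒ -15/2x+3y+279/4=0] ∩ [|D−(29/2, 13)|²=29]]
   so D = (25/2, 8)
3. A_x = 20  [[AB ⟂ BC ⇒ 15/2x-3y-135=0] ∩ [|A−(22, 10)|²=29]]
4. A_y = 5  [[AB ⟂ BC ⇒ 15/2x-3y-135=0] ∩ [|A−(22, 10)|²=29]]
   so A = (20, 5)

D = (25/2, 8)
A = (20, 5)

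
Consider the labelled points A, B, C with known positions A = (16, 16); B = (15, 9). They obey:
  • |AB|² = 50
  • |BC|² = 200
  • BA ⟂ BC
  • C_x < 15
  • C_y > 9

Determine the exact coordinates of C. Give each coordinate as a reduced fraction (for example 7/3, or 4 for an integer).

C = (1, 11)

1. C_x = 1  [[BA ⟂ BC ⇒ 1x+7y-78=0] ∩ [|C−(15, 9)|²=200]]
2. C_y = 11  [[BA ⟂ BC ⇒ 1x+7y-78=0] ∩ [|C−(15, 9)|²=200]]
   so C = (1, 11)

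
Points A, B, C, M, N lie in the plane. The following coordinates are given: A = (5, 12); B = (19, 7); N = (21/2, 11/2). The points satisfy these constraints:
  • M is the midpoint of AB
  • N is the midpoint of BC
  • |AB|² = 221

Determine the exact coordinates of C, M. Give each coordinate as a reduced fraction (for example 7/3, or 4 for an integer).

1. M_x = 12  [2·M = A+B = (5, 12)+(19, 7)]
2. M_y = 19/2  [2·M = A+B = (5, 12)+(19, 7)]
   so M = (12, 19/2)
3. C_x = 2  [C = 2·N−B = 2·(21/2, 11/2)−(19, 7)]
4. C_y = 4  [C = 2·N−B = 2·(21/2, 11/2)−(19, 7)]
   so C = (2, 4)

C = (2, 4)
M = (12, 19/2)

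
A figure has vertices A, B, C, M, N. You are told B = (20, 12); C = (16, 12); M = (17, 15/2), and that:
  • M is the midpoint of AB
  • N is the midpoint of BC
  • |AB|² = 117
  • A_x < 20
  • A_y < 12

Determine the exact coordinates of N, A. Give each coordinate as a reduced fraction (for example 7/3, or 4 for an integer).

1. A_x = 14  [A = 2·M−B = 2·(17, 15/2)−(20, 12)]
2. A_y = 3  [A = 2·M−B = 2·(17, 15/2)−(20, 12)]
   so A = (14, 3)
3. N_x = 18  [2·N = B+C = (20, 12)+(16, 12)]
4. N_y = 12  [2·N = B+C = (20, 12)+(16, 12)]
   so N = (18, 12)

N = (18, 12)
A = (14, 3)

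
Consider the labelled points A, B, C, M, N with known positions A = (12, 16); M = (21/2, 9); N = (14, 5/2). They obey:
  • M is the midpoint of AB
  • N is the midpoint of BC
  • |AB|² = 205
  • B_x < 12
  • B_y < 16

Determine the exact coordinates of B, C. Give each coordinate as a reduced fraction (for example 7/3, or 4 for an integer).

B = (9, 2)
C = (19, 3)

1. B_x = 9  [B = 2·M−A = 2·(21/2, 9)−(12, 16)]
2. B_y = 2  [B = 2·M−A = 2·(21/2, 9)−(12, 16)]
   so B = (9, 2)
3. C_x = 19  [C = 2·N−B = 2·(14, 5/2)−(9, 2)]
4. C_y = 3  [C = 2·N−B = 2·(14, 5/2)−(9, 2)]
   so C = (19, 3)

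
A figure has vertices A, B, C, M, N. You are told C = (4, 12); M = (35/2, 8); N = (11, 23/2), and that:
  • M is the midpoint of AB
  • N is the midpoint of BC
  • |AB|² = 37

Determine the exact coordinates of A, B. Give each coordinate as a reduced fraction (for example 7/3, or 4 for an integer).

1. B_x = 18  [B = 2·N−C = 2·(11, 23/2)−(4, 12)]
2. B_y = 11  [B = 2·N−C = 2·(11, 23/2)−(4, 12)]
   so B = (18, 11)
3. A_x = 17  [A = 2·M−B = 2·(35/2, 8)−(18, 11)]
4. A_y = 5  [A = 2·M−B = 2·(35/2, 8)−(18, 11)]
   so A = (17, 5)

A = (17, 5)
B = (18, 11)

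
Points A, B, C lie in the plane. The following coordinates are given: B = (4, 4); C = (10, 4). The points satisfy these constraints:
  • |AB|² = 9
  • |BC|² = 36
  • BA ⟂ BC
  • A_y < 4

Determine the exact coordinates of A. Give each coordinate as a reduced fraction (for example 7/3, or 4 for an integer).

A = (4, 1)

1. A_x = 4  [[BA ⟂ BC ⇒ 6x-24=0] ∩ [|A−(4, 4)|²=9]]
2. A_y = 1  [[BA ⟂ BC ⇒ 6x-24=0] ∩ [|A−(4, 4)|²=9]]
   so A = (4, 1)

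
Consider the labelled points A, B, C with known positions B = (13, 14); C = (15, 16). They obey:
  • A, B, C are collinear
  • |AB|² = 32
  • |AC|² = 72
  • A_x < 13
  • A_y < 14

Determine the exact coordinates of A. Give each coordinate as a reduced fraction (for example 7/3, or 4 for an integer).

1. A_x = 9  [[A, B, C are collinear ⇒ -2x+2y-2=0] ∩ [|A−(13, 14)|²=32]]
2. A_y = 10  [[A, B, C are collinear ⇒ -2x+2y-2=0] ∩ [|A−(13, 14)|²=32]]
   so A = (9, 10)

A = (9, 10)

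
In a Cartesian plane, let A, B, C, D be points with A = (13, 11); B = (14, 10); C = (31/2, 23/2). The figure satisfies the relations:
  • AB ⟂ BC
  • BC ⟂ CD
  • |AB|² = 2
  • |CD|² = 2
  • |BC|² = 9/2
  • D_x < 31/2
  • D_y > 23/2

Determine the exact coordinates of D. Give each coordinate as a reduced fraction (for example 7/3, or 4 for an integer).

D = (29/2, 25/2)

1. D_x = 29/2  [[BC ⟂ CD ⇒ 3/2x+3/2y-81/2=0] ∩ [|D−(31/2, 23/2)|²=2]]
2. D_y = 25/2  [[BC ⟂ CD ⇒ 3/2x+3/2y-81/2=0] ∩ [|D−(31/2, 23/2)|²=2]]
   so D = (29/2, 25/2)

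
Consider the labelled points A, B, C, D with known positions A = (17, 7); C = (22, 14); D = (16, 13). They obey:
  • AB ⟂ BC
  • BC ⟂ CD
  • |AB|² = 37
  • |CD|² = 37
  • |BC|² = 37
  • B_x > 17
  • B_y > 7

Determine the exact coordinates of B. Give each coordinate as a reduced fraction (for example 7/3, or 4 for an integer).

B = (23, 8)

1. B_x = 23  [[BC ⟂ CD ⇒ 6x+1y-146=0] ∩ [|B−(17, 7)|²=37]]
2. B_y = 8  [[BC ⟂ CD ⇒ 6x+1y-146=0] ∩ [|B−(17, 7)|²=37]]
   so B = (23, 8)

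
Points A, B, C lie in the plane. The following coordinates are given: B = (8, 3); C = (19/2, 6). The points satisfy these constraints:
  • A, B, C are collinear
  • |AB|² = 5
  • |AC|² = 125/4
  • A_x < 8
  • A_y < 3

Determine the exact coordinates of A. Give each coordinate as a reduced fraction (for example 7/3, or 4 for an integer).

A = (7, 1)

1. A_x = 7  [[A, B, C are collinear ⇒ -3x+3/2y+39/2=0] ∩ [|A−(8, 3)|²=5]]
2. A_y = 1  [[A, B, C are collinear ⇒ -3x+3/2y+39/2=0] ∩ [|A−(8, 3)|²=5]]
   so A = (7, 1)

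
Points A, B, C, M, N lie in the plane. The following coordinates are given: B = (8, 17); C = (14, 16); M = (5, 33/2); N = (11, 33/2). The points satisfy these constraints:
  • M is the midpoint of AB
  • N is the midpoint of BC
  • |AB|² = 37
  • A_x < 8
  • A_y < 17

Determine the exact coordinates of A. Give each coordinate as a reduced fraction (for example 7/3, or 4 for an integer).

1. A_x = 2  [A = 2·M−B = 2·(5, 33/2)−(8, 17)]
2. A_y = 16  [A = 2·M−B = 2·(5, 33/2)−(8, 17)]
   so A = (2, 16)

A = (2, 16)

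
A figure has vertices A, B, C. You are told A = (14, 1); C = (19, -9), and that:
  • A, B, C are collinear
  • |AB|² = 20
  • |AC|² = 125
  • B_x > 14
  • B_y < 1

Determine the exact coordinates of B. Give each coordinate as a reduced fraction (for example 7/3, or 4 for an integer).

1. B_x = 16  [[A, B, C are collinear ⇒ -10x-5y+145=0] ∩ [|B−(14, 1)|²=20]]
2. B_y = -3  [[A, B, C are collinear ⇒ -10x-5y+145=0] ∩ [|B−(14, 1)|²=20]]
   so B = (16, -3)

B = (16, -3)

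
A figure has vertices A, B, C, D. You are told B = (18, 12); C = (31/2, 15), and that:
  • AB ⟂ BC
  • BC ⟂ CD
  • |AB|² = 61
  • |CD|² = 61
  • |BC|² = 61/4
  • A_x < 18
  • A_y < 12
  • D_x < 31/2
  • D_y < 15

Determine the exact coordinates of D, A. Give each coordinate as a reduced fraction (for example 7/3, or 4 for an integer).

D = (19/2, 10)
A = (12, 7)

1. D_x = 19/2  [[BC ⟂ CD ⇒ -5/2x+3y-25/4=0] ∩ [|D−(31/2, 15)|²=61]]
2. D_y = 10  [[BC ⟂ CD ⇒ -5/2x+3y-25/4=0] ∩ [|D−(31/2, 15)|²=61]]
   so D = (19/2, 10)
3. A_x = 12  [[AB ⟂ BC ⇒ 5/2x-3y-9=0] ∩ [|A−(18, 12)|²=61]]
4. A_y = 7  [[AB ⟂ BC ⇒ 5/2x-3y-9=0] ∩ [|A−(18, 12)|²=61]]
   so A = (12, 7)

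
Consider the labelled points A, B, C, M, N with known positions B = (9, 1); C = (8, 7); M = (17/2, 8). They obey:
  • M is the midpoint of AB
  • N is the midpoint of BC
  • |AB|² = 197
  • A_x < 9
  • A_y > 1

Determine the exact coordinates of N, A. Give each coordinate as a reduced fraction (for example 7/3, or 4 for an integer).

1. A_x = 8  [A = 2·M−B = 2·(17/2, 8)−(9, 1)]
2. A_y = 15  [A = 2·M−B = 2·(17/2, 8)−(9, 1)]
   so A = (8, 15)
3. N_x = 17/2  [2·N = B+C = (9, 1)+(8, 7)]
4. N_y = 4  [2·N = B+C = (9, 1)+(8, 7)]
   so N = (17/2, 4)

N = (17/2, 4)
A = (8, 15)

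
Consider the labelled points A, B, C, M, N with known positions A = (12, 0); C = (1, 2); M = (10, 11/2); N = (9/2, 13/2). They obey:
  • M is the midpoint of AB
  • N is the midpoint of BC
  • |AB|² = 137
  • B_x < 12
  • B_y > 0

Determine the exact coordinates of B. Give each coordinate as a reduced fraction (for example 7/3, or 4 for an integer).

1. B_x = 8  [B = 2·M−A = 2·(10, 11/2)−(12, 0)]
2. B_y = 11  [B = 2·M−A = 2·(10, 11/2)−(12, 0)]
   so B = (8, 11)

B = (8, 11)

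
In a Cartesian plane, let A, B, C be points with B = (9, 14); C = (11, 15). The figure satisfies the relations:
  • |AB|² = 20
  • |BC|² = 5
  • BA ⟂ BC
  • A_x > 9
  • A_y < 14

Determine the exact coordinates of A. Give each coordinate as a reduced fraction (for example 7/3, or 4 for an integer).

1. A_x = 11  [[BA ⟂ BC ⇒ 2x+1y-32=0] ∩ [|A−(9, 14)|²=20]]
2. A_y = 10  [[BA ⟂ BC ⇒ 2x+1y-32=0] ∩ [|A−(9, 14)|²=20]]
   so A = (11, 10)

A = (11, 10)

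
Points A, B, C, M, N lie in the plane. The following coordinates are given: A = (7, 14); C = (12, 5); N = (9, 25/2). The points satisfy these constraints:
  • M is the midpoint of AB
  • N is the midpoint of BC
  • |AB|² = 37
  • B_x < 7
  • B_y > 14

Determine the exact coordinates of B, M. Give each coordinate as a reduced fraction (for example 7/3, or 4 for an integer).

1. B_x = 6  [B = 2·N−C = 2·(9, 25/2)−(12, 5)]
2. B_y = 20  [B = 2·N−C = 2·(9, 25/2)−(12, 5)]
   so B = (6, 20)
3. M_x = 13/2  [2·M = A+B = (7, 14)+(6, 20)]
4. M_y = 17  [2·M = A+B = (7, 14)+(6, 20)]
   so M = (13/2, 17)

B = (6, 20)
M = (13/2, 17)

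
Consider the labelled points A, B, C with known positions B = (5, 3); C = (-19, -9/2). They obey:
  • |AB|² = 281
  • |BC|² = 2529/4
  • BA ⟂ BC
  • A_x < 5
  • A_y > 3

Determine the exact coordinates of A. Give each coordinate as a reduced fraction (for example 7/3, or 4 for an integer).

A = (0, 19)

1. A_x = 0  [[BA ⟂ BC ⇒ -24x-15/2y+285/2=0] ∩ [|A−(5, 3)|²=281]]
2. A_y = 19  [[BA ⟂ BC ⇒ -24x-15/2y+285/2=0] ∩ [|A−(5, 3)|²=281]]
   so A = (0, 19)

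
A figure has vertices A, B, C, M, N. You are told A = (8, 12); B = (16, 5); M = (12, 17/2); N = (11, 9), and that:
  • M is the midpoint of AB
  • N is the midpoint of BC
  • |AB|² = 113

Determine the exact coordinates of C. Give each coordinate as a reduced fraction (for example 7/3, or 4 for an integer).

C = (6, 13)

1. C_x = 6  [C = 2·N−B = 2·(11, 9)−(16, 5)]
2. C_y = 13  [C = 2·N−B = 2·(11, 9)−(16, 5)]
   so C = (6, 13)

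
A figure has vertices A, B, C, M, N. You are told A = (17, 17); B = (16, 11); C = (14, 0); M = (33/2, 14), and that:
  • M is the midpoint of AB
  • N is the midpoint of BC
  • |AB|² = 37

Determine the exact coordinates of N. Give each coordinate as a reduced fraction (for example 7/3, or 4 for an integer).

N = (15, 11/2)

1. N_x = 15  [2·N = B+C = (16, 11)+(14, 0)]
2. N_y = 11/2  [2·N = B+C = (16, 11)+(14, 0)]
   so N = (15, 11/2)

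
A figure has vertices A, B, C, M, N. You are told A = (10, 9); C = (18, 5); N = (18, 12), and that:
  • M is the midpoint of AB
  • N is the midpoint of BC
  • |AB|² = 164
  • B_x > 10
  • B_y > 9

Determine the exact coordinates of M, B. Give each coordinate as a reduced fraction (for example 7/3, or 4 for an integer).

M = (14, 14)
B = (18, 19)

1. B_x = 18  [B = 2·N−C = 2·(18, 12)−(18, 5)]
2. B_y = 19  [B = 2·N−C = 2·(18, 12)−(18, 5)]
   so B = (18, 19)
3. M_x = 14  [2·M = A+B = (10, 9)+(18, 19)]
4. M_y = 14  [2·M = A+B = (10, 9)+(18, 19)]
   so M = (14, 14)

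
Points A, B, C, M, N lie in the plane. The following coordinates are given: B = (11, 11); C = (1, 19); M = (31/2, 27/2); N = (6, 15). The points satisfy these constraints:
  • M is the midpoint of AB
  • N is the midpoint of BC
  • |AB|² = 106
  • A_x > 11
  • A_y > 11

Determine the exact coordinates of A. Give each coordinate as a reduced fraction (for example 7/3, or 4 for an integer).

A = (20, 16)

1. A_x = 20  [A = 2·M−B = 2·(31/2, 27/2)−(11, 11)]
2. A_y = 16  [A = 2·M−B = 2·(31/2, 27/2)−(11, 11)]
   so A = (20, 16)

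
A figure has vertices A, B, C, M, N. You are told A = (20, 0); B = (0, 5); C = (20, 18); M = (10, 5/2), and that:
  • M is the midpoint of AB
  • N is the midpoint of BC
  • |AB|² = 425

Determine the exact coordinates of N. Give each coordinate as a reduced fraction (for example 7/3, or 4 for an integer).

1. N_x = 10  [2·N = B+C = (0, 5)+(20, 18)]
2. N_y = 23/2  [2·N = B+C = (0, 5)+(20, 18)]
   so N = (10, 23/2)

N = (10, 23/2)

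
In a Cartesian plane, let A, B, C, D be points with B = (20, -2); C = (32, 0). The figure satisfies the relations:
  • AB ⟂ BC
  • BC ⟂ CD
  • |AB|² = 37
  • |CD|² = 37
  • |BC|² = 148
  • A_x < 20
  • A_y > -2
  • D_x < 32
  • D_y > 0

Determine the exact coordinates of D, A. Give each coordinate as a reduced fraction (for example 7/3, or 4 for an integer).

1. D_x = 31  [[BC ⟂ CD ⇒ 12x+2y-384=0] ∩ [|D−(32, 0)|²=37]]
2. D_y = 6  [[BC ⟂ CD ⇒ 12x+2y-384=0] ∩ [|D−(32, 0)|²=37]]
   so D = (31, 6)
3. A_x = 19  [[AB ⟂ BC ⇒ -12x-2y+236=0] ∩ [|A−(20, -2)|²=37]]
4. A_y = 4  [[AB ⟂ BC ⇒ -12x-2y+236=0] ∩ [|A−(20, -2)|²=37]]
   so A = (19, 4)

D = (31, 6)
A = (19, 4)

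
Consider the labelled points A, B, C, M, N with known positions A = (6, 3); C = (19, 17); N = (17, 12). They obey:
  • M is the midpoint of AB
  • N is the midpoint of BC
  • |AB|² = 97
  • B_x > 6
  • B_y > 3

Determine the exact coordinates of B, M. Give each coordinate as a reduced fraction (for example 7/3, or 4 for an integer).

B = (15, 7)
M = (21/2, 5)

1. B_x = 15  [B = 2·N−C = 2·(17, 12)−(19, 17)]
2. B_y = 7  [B = 2·N−C = 2·(17, 12)−(19, 17)]
   so B = (15, 7)
3. M_x = 21/2  [2·M = A+B = (6, 3)+(15, 7)]
4. M_y = 5  [2·M = A+B = (6, 3)+(15, 7)]
   so M = (21/2, 5)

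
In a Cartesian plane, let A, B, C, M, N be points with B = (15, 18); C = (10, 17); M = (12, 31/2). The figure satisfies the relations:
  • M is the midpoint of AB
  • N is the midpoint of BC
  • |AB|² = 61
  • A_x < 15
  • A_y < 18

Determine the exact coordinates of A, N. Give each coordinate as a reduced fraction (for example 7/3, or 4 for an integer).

1. A_x = 9  [A = 2·M−B = 2·(12, 31/2)−(15, 18)]
2. A_y = 13  [A = 2·M−B = 2·(12, 31/2)−(15, 18)]
   so A = (9, 13)
3. N_x = 25/2  [2·N = B+C = (15, 18)+(10, 17)]
4. N_y = 35/2  [2·N = B+C = (15, 18)+(10, 17)]
   so N = (25/2, 35/2)

A = (9, 13)
N = (25/2, 35/2)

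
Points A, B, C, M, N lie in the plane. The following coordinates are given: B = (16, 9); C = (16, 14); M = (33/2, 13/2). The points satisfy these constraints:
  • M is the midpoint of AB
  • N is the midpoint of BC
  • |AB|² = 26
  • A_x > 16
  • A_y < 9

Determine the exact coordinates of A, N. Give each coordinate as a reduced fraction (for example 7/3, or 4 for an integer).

1. A_x = 17  [A = 2·M−B = 2·(33/2, 13/2)−(16, 9)]
2. A_y = 4  [A = 2·M−B = 2·(33/2, 13/2)−(16, 9)]
   so A = (17, 4)
3. N_x = 16  [2·N = B+C = (16, 9)+(16, 14)]
4. N_y = 23/2  [2·N = B+C = (16, 9)+(16, 14)]
   so N = (16, 23/2)

A = (17, 4)
N = (16, 23/2)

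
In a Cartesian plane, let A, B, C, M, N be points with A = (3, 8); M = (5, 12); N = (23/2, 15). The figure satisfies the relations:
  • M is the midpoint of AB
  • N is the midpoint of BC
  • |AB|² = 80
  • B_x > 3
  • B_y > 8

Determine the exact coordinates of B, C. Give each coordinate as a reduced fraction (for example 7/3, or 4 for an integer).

1. B_x = 7  [B = 2·M−A = 2·(5, 12)−(3, 8)]
2. B_y = 16  [B = 2·M−A = 2·(5, 12)−(3, 8)]
   so B = (7, 16)
3. C_x = 16  [C = 2·N−B = 2·(23/2, 15)−(7, 16)]
4. C_y = 14  [C = 2·N−B = 2·(23/2, 15)−(7, 16)]
   so C = (16, 14)

B = (7, 16)
C = (16, 14)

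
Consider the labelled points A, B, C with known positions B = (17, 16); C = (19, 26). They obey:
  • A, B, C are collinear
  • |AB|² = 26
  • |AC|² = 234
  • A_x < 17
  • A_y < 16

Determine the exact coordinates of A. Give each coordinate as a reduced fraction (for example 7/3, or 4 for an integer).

1. A_x = 16  [[A, B, C are collinear ⇒ -10x+2y+138=0] ∩ [|A−(17, 16)|²=26]]
2. A_y = 11  [[A, B, C are collinear ⇒ -10x+2y+138=0] ∩ [|A−(17, 16)|²=26]]
   so A = (16, 11)

A = (16, 11)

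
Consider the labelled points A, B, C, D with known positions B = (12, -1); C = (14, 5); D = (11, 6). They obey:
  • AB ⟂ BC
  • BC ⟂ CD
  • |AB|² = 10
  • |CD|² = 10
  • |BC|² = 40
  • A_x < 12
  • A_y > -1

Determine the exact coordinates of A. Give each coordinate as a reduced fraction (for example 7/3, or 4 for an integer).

A = (9, 0)

1. A_x = 9  [[AB ⟂ BC ⇒ -2x-6y+18=0] ∩ [|A−(12, -1)|²=10]]
2. A_y = 0  [[AB ⟂ BC ⇒ -2x-6y+18=0] ∩ [|A−(12, -1)|²=10]]
   so A = (9, 0)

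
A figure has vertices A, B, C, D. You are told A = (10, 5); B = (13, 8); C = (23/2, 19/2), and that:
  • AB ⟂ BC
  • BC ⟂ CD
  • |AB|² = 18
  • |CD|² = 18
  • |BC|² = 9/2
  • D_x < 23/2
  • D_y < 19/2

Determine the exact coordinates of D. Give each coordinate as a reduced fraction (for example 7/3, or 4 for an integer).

D = (17/2, 13/2)

1. D_x = 17/2  [[BC ⟂ CD ⇒ -3/2x+3/2y+3=0] ∩ [|D−(23/2, 19/2)|²=18]]
2. D_y = 13/2  [[BC ⟂ CD ⇒ -3/2x+3/2y+3=0] ∩ [|D−(23/2, 19/2)|²=18]]
   so D = (17/2, 13/2)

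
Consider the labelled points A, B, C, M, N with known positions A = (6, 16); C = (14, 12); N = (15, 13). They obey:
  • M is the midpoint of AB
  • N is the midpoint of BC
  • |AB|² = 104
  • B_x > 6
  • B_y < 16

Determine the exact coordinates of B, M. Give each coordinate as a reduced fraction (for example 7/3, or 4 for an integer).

B = (16, 14)
M = (11, 15)

1. B_x = 16  [B = 2·N−C = 2·(15, 13)−(14, 12)]
2. B_y = 14  [B = 2·N−C = 2·(15, 13)−(14, 12)]
   so B = (16, 14)
3. M_x = 11  [2·M = A+B = (6, 16)+(16, 14)]
4. M_y = 15  [2·M = A+B = (6, 16)+(16, 14)]
   so M = (11, 15)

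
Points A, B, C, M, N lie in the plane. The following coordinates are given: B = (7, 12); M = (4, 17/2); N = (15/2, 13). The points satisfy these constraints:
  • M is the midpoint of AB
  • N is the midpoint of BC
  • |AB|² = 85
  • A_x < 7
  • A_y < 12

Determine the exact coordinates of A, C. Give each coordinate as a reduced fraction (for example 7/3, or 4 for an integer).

1. A_x = 1  [A = 2·M−B = 2·(4, 17/2)−(7, 12)]
2. A_y = 5  [A = 2·M−B = 2·(4, 17/2)−(7, 12)]
   so A = (1, 5)
3. C_x = 8  [C = 2·N−B = 2·(15/2, 13)−(7, 12)]
4. C_y = 14  [C = 2·N−B = 2·(15/2, 13)−(7, 12)]
   so C = (8, 14)

A = (1, 5)
C = (8, 14)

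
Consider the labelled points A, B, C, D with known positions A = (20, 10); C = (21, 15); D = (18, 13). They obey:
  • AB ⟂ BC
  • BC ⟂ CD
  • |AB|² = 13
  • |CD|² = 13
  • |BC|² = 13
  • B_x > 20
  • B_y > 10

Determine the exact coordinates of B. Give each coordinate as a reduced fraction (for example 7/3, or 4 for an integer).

B = (23, 12)

1. B_x = 23  [[BC ⟂ CD ⇒ 3x+2y-93=0] ∩ [|B−(20, 10)|²=13]]
2. B_y = 12  [[BC ⟂ CD ⇒ 3x+2y-93=0] ∩ [|B−(20, 10)|²=13]]
   so B = (23, 12)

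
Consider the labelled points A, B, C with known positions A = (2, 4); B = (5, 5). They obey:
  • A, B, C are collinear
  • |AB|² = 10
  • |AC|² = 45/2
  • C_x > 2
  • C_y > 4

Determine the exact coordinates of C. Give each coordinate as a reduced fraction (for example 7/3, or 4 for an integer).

1. C_x = 13/2  [[A, B, C are collinear ⇒ -1x+3y-10=0] ∩ [|C−(2, 4)|²=45/2]]
2. C_y = 11/2  [[A, B, C are collinear ⇒ -1x+3y-10=0] ∩ [|C−(2, 4)|²=45/2]]
   so C = (13/2, 11/2)

C = (13/2, 11/2)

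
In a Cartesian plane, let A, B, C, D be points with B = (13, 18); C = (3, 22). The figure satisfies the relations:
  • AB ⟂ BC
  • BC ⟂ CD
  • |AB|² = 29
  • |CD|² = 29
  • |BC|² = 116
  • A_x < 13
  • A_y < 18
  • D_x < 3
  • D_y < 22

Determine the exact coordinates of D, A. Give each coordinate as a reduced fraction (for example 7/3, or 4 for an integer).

1. D_x = 1  [[BC ⟂ CD ⇒ -10x+4y-58=0] ∩ [|D−(3, 22)|²=29]]
2. D_y = 17  [[BC ⟂ CD ⇒ -10x+4y-58=0] ∩ [|D−(3, 22)|²=29]]
   so D = (1, 17)
3. A_x = 11  [[AB ⟂ BC ⇒ 10x-4y-58=0] ∩ [|A−(13, 18)|²=29]]
4. A_y = 13  [[AB ⟂ BC ⇒ 10x-4y-58=0] ∩ [|A−(13, 18)|²=29]]
   so A = (11, 13)

D = (1, 17)
A = (11, 13)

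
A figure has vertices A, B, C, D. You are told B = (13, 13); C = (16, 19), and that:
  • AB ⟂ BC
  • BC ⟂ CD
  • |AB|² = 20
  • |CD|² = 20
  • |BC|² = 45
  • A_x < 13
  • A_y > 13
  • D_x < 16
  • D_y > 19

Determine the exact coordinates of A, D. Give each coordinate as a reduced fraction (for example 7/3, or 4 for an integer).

1. A_x = 9  [[AB ⟂ BC ⇒ -3x-6y+117=0] ∩ [|A−(13, 13)|²=20]]
2. A_y = 15  [[AB ⟂ BC ⇒ -3x-6y+117=0] ∩ [|A−(13, 13)|²=20]]
   so A = (9, 15)
3. D_x = 12  [[BC ⟂ CD ⇒ 3x+6y-162=0] ∩ [|D−(16, 19)|²=20]]
4. D_y = 21  [[BC ⟂ CD ⇒ 3x+6y-162=0] ∩ [|D−(16, 19)|²=20]]
   so D = (12, 21)

A = (9, 15)
D = (12, 21)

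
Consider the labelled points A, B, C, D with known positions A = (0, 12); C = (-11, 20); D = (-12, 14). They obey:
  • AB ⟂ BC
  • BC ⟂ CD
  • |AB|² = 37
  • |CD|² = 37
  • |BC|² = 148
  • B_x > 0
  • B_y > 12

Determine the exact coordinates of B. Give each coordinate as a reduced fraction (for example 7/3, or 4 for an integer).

B = (1, 18)

1. B_x = 1  [[BC ⟂ CD ⇒ 1x+6y-109=0] ∩ [|B−(0, 12)|²=37]]
2. B_y = 18  [[BC ⟂ CD ⇒ 1x+6y-109=0] ∩ [|B−(0, 12)|²=37]]
   so B = (1, 18)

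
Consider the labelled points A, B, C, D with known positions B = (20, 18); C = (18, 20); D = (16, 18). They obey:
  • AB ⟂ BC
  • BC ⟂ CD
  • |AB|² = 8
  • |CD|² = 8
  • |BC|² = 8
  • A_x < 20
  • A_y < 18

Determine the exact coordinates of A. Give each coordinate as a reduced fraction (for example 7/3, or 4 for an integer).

1. A_x = 18  [[AB ⟂ BC ⇒ 2x-2y-4=0] ∩ [|A−(20, 18)|²=8]]
2. A_y = 16  [[AB ⟂ BC ⇒ 2x-2y-4=0] ∩ [|A−(20, 18)|²=8]]
   so A = (18, 16)

A = (18, 16)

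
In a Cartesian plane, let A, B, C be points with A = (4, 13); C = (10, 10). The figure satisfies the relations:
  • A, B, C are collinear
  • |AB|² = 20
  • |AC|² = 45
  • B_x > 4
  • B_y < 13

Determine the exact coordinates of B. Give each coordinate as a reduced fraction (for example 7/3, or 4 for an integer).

1. B_x = 8  [[A, B, C are collinear ⇒ -3x-6y+90=0] ∩ [|B−(4, 13)|²=20]]
2. B_y = 11  [[A, B, C are collinear ⇒ -3x-6y+90=0] ∩ [|B−(4, 13)|²=20]]
   so B = (8, 11)

B = (8, 11)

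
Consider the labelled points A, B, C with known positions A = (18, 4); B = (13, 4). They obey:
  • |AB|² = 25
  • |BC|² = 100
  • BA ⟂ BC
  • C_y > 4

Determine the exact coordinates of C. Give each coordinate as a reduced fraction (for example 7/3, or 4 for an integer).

1. C_x = 13  [[BA ⟂ BC ⇒ 5x-65=0] ∩ [|C−(13, 4)|²=100]]
2. C_y = 14  [[BA ⟂ BC ⇒ 5x-65=0] ∩ [|C−(13, 4)|²=100]]
   so C = (13, 14)

C = (13, 14)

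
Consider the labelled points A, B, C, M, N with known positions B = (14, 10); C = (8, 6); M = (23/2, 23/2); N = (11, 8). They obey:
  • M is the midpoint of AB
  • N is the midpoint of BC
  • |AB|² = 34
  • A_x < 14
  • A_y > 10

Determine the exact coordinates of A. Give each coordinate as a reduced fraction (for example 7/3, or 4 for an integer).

1. A_x = 9  [A = 2·M−B = 2·(23/2, 23/2)−(14, 10)]
2. A_y = 13  [A = 2·M−B = 2·(23/2, 23/2)−(14, 10)]
   so A = (9, 13)

A = (9, 13)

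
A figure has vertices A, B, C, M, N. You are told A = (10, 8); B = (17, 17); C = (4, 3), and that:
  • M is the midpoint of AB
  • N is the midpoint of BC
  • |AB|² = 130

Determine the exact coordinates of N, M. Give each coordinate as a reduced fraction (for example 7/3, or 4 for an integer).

1. M_x = 27/2  [2·M = A+B = (10, 8)+(17, 17)]
2. M_y = 25/2  [2·M = A+B = (10, 8)+(17, 17)]
   so M = (27/2, 25/2)
3. N_x = 21/2  [2·N = B+C = (17, 17)+(4, 3)]
4. N_y = 10  [2·N = B+C = (17, 17)+(4, 3)]
   so N = (21/2, 10)

N = (21/2, 10)
M = (27/2, 25/2)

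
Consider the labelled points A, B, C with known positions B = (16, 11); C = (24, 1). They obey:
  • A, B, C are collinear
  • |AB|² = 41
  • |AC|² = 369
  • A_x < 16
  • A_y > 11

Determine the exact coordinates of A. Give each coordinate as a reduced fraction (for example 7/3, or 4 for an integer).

A = (12, 16)

1. A_x = 12  [[A, B, C are collinear ⇒ 10x+8y-248=0] ∩ [|A−(16, 11)|²=41]]
2. A_y = 16  [[A, B, C are collinear ⇒ 10x+8y-248=0] ∩ [|A−(16, 11)|²=41]]
   so A = (12, 16)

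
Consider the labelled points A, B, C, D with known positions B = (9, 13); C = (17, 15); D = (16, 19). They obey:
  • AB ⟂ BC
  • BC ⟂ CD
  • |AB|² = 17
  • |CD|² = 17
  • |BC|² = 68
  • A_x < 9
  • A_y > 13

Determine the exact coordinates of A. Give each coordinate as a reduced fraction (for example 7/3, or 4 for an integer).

1. A_x = 8  [[AB ⟂ BC ⇒ -8x-2y+98=0] ∩ [|A−(9, 13)|²=17]]
2. A_y = 17  [[AB ⟂ BC ⇒ -8x-2y+98=0] ∩ [|A−(9, 13)|²=17]]
   so A = (8, 17)

A = (8, 17)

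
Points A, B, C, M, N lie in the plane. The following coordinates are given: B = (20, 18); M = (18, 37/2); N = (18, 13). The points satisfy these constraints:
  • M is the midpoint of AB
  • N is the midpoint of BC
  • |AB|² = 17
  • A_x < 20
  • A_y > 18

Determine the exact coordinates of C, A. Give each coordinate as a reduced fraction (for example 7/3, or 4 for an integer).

1. A_x = 16  [A = 2·M−B = 2·(18, 37/2)−(20, 18)]
2. A_y = 19  [A = 2·M−B = 2·(18, 37/2)−(20, 18)]
   so A = (16, 19)
3. C_x = 16  [C = 2·N−B = 2·(18, 13)−(20, 18)]
4. C_y = 8  [C = 2·N−B = 2·(18, 13)−(20, 18)]
   so C = (16, 8)

C = (16, 8)
A = (16, 19)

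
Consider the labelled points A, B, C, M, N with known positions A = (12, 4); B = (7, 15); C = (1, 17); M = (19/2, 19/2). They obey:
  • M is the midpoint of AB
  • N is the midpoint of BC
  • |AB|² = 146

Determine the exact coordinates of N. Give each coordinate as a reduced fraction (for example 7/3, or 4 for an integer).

1. N_x = 4  [2·N = B+C = (7, 15)+(1, 17)]
2. N_y = 16  [2·N = B+C = (7, 15)+(1, 17)]
   so N = (4, 16)

N = (4, 16)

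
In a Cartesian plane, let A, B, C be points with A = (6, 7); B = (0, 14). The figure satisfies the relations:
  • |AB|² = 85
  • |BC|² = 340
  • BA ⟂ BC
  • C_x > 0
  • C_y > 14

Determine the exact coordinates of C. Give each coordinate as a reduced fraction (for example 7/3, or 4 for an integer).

C = (14, 26)

1. C_x = 14  [[BA ⟂ BC ⇒ 6x-7y+98=0] ∩ [|C−(0, 14)|²=340]]
2. C_y = 26  [[BA ⟂ BC ⇒ 6x-7y+98=0] ∩ [|C−(0, 14)|²=340]]
   so C = (14, 26)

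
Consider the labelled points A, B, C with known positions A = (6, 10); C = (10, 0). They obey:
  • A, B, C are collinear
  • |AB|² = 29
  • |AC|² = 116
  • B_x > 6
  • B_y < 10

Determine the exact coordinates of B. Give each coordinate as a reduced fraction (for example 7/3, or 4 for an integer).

1. B_x = 8  [[A, B, C are collinear ⇒ -10x-4y+100=0] ∩ [|B−(6, 10)|²=29]]
2. B_y = 5  [[A, B, C are collinear ⇒ -10x-4y+100=0] ∩ [|B−(6, 10)|²=29]]
   so B = (8, 5)

B = (8, 5)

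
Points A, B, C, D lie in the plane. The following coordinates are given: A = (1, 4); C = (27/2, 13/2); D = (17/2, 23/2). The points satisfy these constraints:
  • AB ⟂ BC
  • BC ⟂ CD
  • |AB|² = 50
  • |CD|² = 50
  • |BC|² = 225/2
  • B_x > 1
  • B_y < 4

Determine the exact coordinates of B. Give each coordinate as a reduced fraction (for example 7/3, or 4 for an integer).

1. B_x = 6  [[BC ⟂ CD ⇒ 5x-5y-35=0] ∩ [|B−(1, 4)|²=50]]
2. B_y = -1  [[BC ⟂ CD ⇒ 5x-5y-35=0] ∩ [|B−(1, 4)|²=50]]
   so B = (6, -1)

B = (6, -1)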